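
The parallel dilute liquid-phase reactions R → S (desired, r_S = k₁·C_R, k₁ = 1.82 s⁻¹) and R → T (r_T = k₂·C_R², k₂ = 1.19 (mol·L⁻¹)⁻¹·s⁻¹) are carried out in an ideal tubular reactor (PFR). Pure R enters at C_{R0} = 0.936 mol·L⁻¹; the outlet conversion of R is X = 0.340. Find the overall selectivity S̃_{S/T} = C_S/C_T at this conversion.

1.98

C_R = C_{R0}(1−X) = 0.6178 mol·L⁻¹.
Along a PFR/batch, dC_S/dC_R = −r_S/(r_S+r_T) = −k₁/(k₁+k₂·C_R).
Integrating from C_{R0} to C_R: C_S = (1.82/1.19)·ln[(1.82+1.19·0.936)/(1.82+1.19·0.618)] = 1.529·ln(2.934/2.555) = 0.2114 mol·L⁻¹.
C_T = (C_{R0}−C_R)−C_S = 0.1069 mol·L⁻¹; S̃_{S/T} = 0.2114/0.1069 = 1.98.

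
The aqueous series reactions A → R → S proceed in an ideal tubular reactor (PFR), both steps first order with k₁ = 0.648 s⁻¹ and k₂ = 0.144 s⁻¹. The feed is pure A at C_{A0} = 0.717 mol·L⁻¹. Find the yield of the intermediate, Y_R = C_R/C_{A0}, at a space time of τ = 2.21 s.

Solving the coupled first-order balances gives C_R(τ) = [k₁/(k₂−k₁)]·C_{A0}·(e^(−k₁τ) − e^(−k₂τ)).
e^(−k₁τ) = e^(−0.648×2.21) = e^(−1.432) = 0.2388; e^(−k₂τ) = e^(−0.3182) = 0.7274.
C_R = 0.648×0.717/(0.144−0.648) × (0.2388−0.7274) = (-0.9219)×(-0.4886) = 0.4504 mol·L⁻¹.
Y_R = C_R/C_{A0} = 0.4504/0.717 = 0.628.

0.628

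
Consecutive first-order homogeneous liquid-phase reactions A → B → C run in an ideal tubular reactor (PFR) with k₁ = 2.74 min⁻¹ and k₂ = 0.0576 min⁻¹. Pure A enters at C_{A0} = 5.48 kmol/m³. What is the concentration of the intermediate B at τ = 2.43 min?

For first-order series with pure A initially, C_B(τ) = k₁C_{A0}/(k₂−k₁)·(e^(−k₁τ) − e^(−k₂τ)).
e^(−k₁τ) = e^(−2.74×2.43) = e^(−6.658) = 0.001283; e^(−k₂τ) = e^(−0.1400) = 0.8694.
C_B = 2.74×5.48/(0.0576−2.74) × (0.001283−0.8694) = (-5.598)×(-0.8681) = 4.859 kmol/m³.

4.86 kmol/m³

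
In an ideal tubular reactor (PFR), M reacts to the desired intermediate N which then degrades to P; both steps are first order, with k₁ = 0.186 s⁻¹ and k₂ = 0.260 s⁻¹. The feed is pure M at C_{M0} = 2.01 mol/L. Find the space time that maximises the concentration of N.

Setting dC_N/dτ = 0 gives τ_opt = ln(k₂/k₁)/(k₂−k₁).
= ln(0.260/0.186)/(0.260−0.186) = ln(1.398)/0.07400 = 0.3349/0.07400 = 4.53 s.

4.53 s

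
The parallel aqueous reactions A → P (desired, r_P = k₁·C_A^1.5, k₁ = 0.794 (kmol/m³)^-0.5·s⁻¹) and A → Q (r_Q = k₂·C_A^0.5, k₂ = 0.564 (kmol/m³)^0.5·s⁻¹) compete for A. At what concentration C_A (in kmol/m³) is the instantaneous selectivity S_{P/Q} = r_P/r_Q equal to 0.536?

0.381 kmol/m³

S_{P/Q} = (k₁/k₂)·C_A ⇒ C_A = S·k₂/k₁.
= 0.536×0.564/0.794 = 0.381 kmol/m³.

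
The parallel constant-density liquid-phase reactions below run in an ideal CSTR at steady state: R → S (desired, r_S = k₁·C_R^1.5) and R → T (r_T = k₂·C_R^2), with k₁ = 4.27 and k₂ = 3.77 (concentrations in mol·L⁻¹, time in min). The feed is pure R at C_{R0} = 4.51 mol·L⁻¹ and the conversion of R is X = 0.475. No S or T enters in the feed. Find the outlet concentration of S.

Exit C_R = C_{R0}(1−X) = 4.51×0.525 = 2.368 mol·L⁻¹.
Rates in a CSTR are evaluated at the outlet concentration: r_S = 4.27×2.368^1.5 = 15.56, r_T = 3.77×2.368^2 = 21.14.
Fraction of consumed R going to S: r_S/(r_S+r_T) = 0.4240.
C_S = 0.4240·C_{R0}·X = 0.4240×4.51×0.475 = 0.908 mol·L⁻¹.

0.908 mol·L⁻¹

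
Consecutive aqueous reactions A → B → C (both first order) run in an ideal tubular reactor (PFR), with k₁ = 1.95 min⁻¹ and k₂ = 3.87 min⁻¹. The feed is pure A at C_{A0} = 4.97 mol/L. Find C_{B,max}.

1.25 mol/L

At the optimum, C_{B,max}/C_{A0} = (k₁/k₂)^[k₂/(k₂−k₁)].
= (1.95/3.87)^(3.87/(3.87−1.95)) = (0.5039)^(2.016) = 0.2512.
C_{B,max} = 0.2512×4.97 = 1.25 mol/L.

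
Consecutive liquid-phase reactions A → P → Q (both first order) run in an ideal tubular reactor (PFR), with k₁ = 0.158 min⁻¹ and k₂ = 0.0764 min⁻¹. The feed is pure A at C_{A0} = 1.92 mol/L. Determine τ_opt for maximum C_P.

8.90 min

Setting dC_P/dτ = 0 gives τ_opt = ln(k₂/k₁)/(k₂−k₁).
= ln(0.0764/0.158)/(0.0764−0.158) = ln(0.4835)/-0.08160 = -0.7266/-0.08160 = 8.90 min.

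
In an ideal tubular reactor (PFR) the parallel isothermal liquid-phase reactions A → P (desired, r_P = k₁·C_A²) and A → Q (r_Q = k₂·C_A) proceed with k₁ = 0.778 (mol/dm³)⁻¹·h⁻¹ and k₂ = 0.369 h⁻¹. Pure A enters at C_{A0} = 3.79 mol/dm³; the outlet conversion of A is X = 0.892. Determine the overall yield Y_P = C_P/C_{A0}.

0.695

C_A = C_{A0}(1−X) = 0.4093 mol/dm³.
Along a PFR/batch, dC_Q/dC_A = −r_Q/(r_P+r_Q) = −k₂/(k₂+k₁·C_A).
Integrating from C_{A0} to C_A: C_Q = (0.369/0.778)·ln[(0.369+0.778·3.79)/(0.369+0.778·0.409)] = 0.4743·ln(3.318/0.6875) = 0.7465 mol/dm³.
Then C_P = (C_{A0}−C_A) − C_Q = 3.381 − 0.7465 = 2.634 mol/dm³.
Y_P = C_P/C_{A0} = 2.634/3.79 = 0.695.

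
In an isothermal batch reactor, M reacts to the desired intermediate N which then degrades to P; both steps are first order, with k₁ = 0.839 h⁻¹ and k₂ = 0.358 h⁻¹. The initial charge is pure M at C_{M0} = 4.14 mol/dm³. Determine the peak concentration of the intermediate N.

2.20 mol/dm³

For a first-order series the maximum intermediate yield is C_{N,max}/C_{M0} = (k₁/k₂)^[k₂/(k₂−k₁)].
= (0.839/0.358)^(0.358/(0.358−0.839)) = (2.344)^(-0.7443) = 0.5305.
C_{N,max} = 0.5305×4.14 = 2.20 mol/dm³.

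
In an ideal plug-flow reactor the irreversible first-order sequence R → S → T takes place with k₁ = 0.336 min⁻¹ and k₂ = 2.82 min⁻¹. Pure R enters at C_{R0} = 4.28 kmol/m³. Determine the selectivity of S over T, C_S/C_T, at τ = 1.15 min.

The intermediate concentration in a first-order A→B→C sequence is C_S = k₁C_{R0}(e^(−k₁τ) − e^(−k₂τ))/(k₂−k₁).
e^(−k₁τ) = e^(−0.336×1.15) = e^(−0.3864) = 0.6795; e^(−k₂τ) = e^(−3.243) = 0.03905.
C_S = 0.336×4.28/(2.82−0.336) × (0.6795−0.03905) = 0.5789×0.6405 = 0.3708 kmol/m³.
C_R = C_{R0}e^(−k₁τ) = 2.908 kmol/m³, so C_T = C_{R0}−C_R−C_S = 1.001 kmol/m³; C_S/C_T = 0.370.

0.370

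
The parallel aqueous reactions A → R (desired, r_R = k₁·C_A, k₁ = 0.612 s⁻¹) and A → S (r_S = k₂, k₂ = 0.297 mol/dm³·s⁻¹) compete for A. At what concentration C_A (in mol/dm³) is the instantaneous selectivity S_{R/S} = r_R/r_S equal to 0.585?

0.284 mol/dm³

S_{R/S} = (k₁/k₂)·C_A ⇒ C_A = S·k₂/k₁.
= 0.585×0.297/0.612 = 0.284 mol/dm³.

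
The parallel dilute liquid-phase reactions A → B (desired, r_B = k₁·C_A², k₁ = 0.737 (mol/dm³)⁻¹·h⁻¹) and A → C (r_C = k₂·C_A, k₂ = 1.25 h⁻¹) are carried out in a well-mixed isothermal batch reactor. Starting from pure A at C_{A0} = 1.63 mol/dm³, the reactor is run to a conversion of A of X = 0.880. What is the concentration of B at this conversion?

0.477 mol/dm³

C_A = C_{A0}(1−X) = 0.1956 mol/dm³.
Along a PFR/batch, dC_C/dC_A = −r_C/(r_B+r_C) = −k₂/(k₂+k₁·C_A).
Integrating from C_{A0} to C_A: C_C = (1.25/0.737)·ln[(1.25+0.737·1.63)/(1.25+0.737·0.196)] = 1.696·ln(2.451/1.394) = 0.9571 mol/dm³.
Then C_B = (C_{A0}−C_A) − C_C = 1.434 − 0.9571 = 0.4773 mol/dm³.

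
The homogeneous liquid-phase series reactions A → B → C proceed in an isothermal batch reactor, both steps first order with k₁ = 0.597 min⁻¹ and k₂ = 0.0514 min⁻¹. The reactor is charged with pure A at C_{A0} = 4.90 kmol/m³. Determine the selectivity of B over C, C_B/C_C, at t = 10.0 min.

1.88

Solving the coupled first-order balances gives C_B(t) = [k₁/(k₂−k₁)]·C_{A0}·(e^(−k₁t) − e^(−k₂t)).
e^(−k₁t) = e^(−0.597×10.0) = e^(−5.970) = 0.002554; e^(−k₂t) = e^(−0.5140) = 0.5981.
C_B = 0.597×4.90/(0.0514−0.597) × (0.002554−0.5981) = (-5.362)×(-0.5955) = 3.193 kmol/m³.
C_A = C_{A0}e^(−k₁t) = 0.01252 kmol/m³, so C_C = C_{A0}−C_A−C_B = 1.694 kmol/m³; C_B/C_C = 1.88.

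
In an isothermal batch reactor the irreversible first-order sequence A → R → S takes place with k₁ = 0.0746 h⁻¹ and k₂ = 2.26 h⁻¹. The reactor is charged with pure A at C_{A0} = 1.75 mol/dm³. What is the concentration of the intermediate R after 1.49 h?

Solving the coupled first-order balances gives C_R(t) = [k₁/(k₂−k₁)]·C_{A0}·(e^(−k₁t) − e^(−k₂t)).
e^(−k₁t) = e^(−0.0746×1.49) = e^(−0.1112) = 0.8948; e^(−k₂t) = e^(−3.367) = 0.03448.
C_R = 0.0746×1.75/(2.26−0.0746) × (0.8948−0.03448) = 0.05974×0.8603 = 0.05139 mol/dm³.

0.0514 mol/dm³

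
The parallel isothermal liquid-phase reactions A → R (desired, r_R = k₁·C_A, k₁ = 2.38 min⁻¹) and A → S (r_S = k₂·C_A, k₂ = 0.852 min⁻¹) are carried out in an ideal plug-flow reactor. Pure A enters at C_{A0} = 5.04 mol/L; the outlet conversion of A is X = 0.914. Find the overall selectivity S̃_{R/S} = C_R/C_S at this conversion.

2.79

C_A = C_{A0}(1−X) = 0.4334 mol/L.
Both paths are first order in A, so the instantaneous fraction to R is constant: dC_R/d(−C_A) = k₁/(k₁+k₂) = 0.7364.
C_R = 0.7364·(C_{A0}−C_A) = 0.7364×4.607 = 3.39 mol/L.
C_S = (C_{A0}−C_A)−C_R = 1.214 mol/L; S̃_{R/S} = 3.392/1.214 = 2.79.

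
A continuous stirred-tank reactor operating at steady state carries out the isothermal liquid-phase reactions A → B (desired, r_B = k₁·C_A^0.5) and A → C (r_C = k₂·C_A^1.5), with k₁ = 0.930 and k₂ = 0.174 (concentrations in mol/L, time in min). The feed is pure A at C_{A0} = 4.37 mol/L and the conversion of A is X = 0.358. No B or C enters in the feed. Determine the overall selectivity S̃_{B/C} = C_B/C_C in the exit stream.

1.91

Exit C_A = C_{A0}(1−X) = 4.37×0.642 = 2.806 mol/L.
In a CSTR the entire volume is at exit conditions, so r_B = 0.930×2.806^0.5 = 1.558 and r_C = 0.174×2.806^1.5 = 0.8177.
Overall selectivity = C_B/C_C = r_Bτ/(r_Cτ) = r_B/r_C = 1.91.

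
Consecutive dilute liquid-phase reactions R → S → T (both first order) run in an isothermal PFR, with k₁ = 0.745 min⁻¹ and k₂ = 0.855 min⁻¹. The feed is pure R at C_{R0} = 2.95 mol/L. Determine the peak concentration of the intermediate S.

1.01 mol/L

For a first-order series the maximum intermediate yield is C_{S,max}/C_{R0} = (k₁/k₂)^[k₂/(k₂−k₁)].
= (0.745/0.855)^(0.855/(0.855−0.745)) = (0.8713)^(7.773) = 0.3429.
C_{S,max} = 0.3429×2.95 = 1.01 mol/L.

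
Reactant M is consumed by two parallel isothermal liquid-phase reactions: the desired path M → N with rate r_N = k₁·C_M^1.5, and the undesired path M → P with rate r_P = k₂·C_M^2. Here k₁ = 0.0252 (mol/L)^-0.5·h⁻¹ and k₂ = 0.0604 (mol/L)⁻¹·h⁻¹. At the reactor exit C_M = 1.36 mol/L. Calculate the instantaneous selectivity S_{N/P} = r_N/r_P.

0.358

S_{N/P} = r_N/r_P = (k₁·C_M^1.5)/(k₂·C_M^2) = (k₁/k₂)·C_M^-0.5.
= (0.0252×1.360^1.5) / (0.0604×1.360^2) = 0.03997/0.1117 = 0.358.
The undesired path is higher order in M, so low C_M (CSTR or dilute feed) favours N.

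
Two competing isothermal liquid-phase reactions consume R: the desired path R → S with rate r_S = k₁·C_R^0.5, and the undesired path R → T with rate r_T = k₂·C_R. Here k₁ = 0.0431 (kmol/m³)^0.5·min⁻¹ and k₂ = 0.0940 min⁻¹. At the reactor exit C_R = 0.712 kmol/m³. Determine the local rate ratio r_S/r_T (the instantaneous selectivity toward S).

0.543

S_{S/T} = r_S/r_T = (k₁·C_R^0.5)/(k₂·C_R) = (k₁/k₂)·C_R^-0.5.
= (0.0431×0.7120^0.5) / (0.0940×0.7120) = 0.03637/0.06693 = 0.543.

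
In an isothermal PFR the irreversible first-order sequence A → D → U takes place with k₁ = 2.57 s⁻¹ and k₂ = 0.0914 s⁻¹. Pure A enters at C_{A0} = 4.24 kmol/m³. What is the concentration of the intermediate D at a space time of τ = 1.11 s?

The intermediate concentration in a first-order A→B→C sequence is C_D = k₁C_{A0}(e^(−k₁τ) − e^(−k₂τ))/(k₂−k₁).
e^(−k₁τ) = e^(−2.57×1.11) = e^(−2.853) = 0.05769; e^(−k₂τ) = e^(−0.1015) = 0.9035.
C_D = 2.57×4.24/(0.0914−2.57) × (0.05769−0.9035) = (-4.396)×(-0.8458) = 3.719 kmol/m³.

3.72 kmol/m³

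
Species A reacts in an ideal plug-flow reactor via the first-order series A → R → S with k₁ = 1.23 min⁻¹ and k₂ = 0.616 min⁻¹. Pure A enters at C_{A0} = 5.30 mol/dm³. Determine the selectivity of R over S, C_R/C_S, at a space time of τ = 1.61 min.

The intermediate concentration in a first-order A→B→C sequence is C_R = k₁C_{A0}(e^(−k₁τ) − e^(−k₂τ))/(k₂−k₁).
e^(−k₁τ) = e^(−1.23×1.61) = e^(−1.980) = 0.1380; e^(−k₂τ) = e^(−0.9918) = 0.3709.
C_R = 1.23×5.30/(0.616−1.23) × (0.1380−0.3709) = (-10.62)×(-0.2329) = 2.473 mol/dm³.
C_A = C_{A0}e^(−k₁τ) = 0.7315 mol/dm³, so C_S = C_{A0}−C_A−C_R = 2.096 mol/dm³; C_R/C_S = 1.18.

1.18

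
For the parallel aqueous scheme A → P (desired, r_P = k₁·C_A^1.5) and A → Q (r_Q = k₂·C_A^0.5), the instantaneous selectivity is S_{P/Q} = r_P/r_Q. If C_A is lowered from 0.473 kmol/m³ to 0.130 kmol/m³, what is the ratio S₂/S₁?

0.275

S_{P/Q} = (k₁/k₂)·C_A, so S₂/S₁ = (C_{A,2}/C_{A,1}).
= 0.130/0.473 = 0.275.
Selectivity toward P falls as C_A falls — high-concentration operation is favoured.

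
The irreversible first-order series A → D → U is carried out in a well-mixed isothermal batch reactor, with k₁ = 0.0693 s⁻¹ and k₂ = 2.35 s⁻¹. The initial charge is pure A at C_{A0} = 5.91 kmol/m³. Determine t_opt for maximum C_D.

Setting dC_D/dt = 0 gives t_opt = ln(k₂/k₁)/(k₂−k₁).
= ln(2.35/0.0693)/(2.35−0.0693) = ln(33.91)/2.281 = 3.524/2.281 = 1.55 s.

1.55 s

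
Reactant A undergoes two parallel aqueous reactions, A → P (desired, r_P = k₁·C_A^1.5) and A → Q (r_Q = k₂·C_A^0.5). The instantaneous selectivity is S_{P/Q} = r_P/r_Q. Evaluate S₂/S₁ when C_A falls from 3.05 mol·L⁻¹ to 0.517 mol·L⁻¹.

S_{P/Q} = (k₁/k₂)·C_A, so S₂/S₁ = (C_{A,2}/C_{A,1}).
= 0.517/3.05 = 0.170.
Selectivity toward P falls as C_A falls — high-concentration operation is favoured.

0.170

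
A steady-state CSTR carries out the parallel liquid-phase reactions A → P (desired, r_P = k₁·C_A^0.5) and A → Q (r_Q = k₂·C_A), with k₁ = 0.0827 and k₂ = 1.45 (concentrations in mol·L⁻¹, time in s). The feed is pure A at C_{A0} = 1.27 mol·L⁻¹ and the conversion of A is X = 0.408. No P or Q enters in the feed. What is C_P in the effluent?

Exit C_A = C_{A0}(1−X) = 1.27×0.592 = 0.7518 mol·L⁻¹.
A CSTR operates uniformly at the exit composition, giving r_P = 0.07171 and r_Q = 1.090 (each k·C_A^n at C_A = 0.7518).
Fraction of consumed A going to P: r_P/(r_P+r_Q) = 0.06172.
C_P = 0.06172·C_{A0}·X = 0.06172×1.27×0.408 = 0.0320 mol·L⁻¹.

0.0320 mol·L⁻¹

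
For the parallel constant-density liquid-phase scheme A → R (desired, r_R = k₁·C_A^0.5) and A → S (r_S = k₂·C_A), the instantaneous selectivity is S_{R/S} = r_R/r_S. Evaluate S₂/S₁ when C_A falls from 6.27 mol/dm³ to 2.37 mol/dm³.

S_{R/S} = (k₁/k₂)·C_A^-0.5, so S₂/S₁ = (C_{A,2}/C_{A,1})^-0.5.
= (2.37/6.27)^(-0.5) = (0.3780)^(-0.5) = 1.63.
Selectivity toward R rises as C_A falls — low-concentration operation is favoured.

1.63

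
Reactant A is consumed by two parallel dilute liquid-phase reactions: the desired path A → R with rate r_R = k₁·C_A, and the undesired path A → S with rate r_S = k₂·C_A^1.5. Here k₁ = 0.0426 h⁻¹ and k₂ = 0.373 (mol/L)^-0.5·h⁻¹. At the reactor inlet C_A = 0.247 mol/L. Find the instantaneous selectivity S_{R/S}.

0.230

S_{R/S} = r_R/r_S = (k₁·C_A)/(k₂·C_A^1.5) = (k₁/k₂)·C_A^-0.5.
= (0.0426×0.2470) / (0.373×0.2470^1.5) = 0.01052/0.04579 = 0.230.
The undesired path is higher order in A, so low C_A (CSTR or dilute feed) favours R.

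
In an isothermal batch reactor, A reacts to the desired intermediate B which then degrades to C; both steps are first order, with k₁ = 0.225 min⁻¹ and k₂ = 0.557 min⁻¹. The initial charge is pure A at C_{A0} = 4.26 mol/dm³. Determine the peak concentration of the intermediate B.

For a first-order series the maximum intermediate yield is C_{B,max}/C_{A0} = (k₁/k₂)^[k₂/(k₂−k₁)].
= (0.225/0.557)^(0.557/(0.557−0.225)) = (0.4039)^(1.678) = 0.2185.
C_{B,max} = 0.2185×4.26 = 0.931 mol/dm³.

0.931 mol/dm³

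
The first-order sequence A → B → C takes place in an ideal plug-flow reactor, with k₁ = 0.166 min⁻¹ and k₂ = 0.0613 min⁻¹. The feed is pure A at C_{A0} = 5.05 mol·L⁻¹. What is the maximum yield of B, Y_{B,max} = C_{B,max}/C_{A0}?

0.558

For a first-order series the maximum intermediate yield is C_{B,max}/C_{A0} = (k₁/k₂)^[k₂/(k₂−k₁)].
= (0.166/0.0613)^(0.0613/(0.0613−0.166)) = (2.708)^(-0.5855) = 0.5581.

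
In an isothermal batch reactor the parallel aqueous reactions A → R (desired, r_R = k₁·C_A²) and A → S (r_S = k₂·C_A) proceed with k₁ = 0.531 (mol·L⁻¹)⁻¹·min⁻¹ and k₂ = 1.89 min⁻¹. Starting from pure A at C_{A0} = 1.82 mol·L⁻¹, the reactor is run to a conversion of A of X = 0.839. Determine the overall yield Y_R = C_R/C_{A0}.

C_A = C_{A0}(1−X) = 0.2930 mol·L⁻¹.
Along a PFR/batch, dC_S/dC_A = −r_S/(r_R+r_S) = −k₂/(k₂+k₁·C_A).
Integrating from C_{A0} to C_A: C_S = (1.89/0.531)·ln[(1.89+0.531·1.82)/(1.89+0.531·0.293)] = 3.559·ln(2.856/2.046) = 1.188 mol·L⁻¹.
Then C_R = (C_{A0}−C_A) − C_S = 1.527 − 1.188 = 0.3386 mol·L⁻¹.
Y_R = C_R/C_{A0} = 0.3386/1.82 = 0.186.

0.186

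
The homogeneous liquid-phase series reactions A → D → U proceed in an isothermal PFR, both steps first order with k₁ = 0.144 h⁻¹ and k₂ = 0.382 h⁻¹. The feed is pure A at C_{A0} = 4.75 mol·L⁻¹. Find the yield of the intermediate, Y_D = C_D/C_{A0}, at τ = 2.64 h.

0.193

The intermediate concentration in a first-order A→B→C sequence is C_D = k₁C_{A0}(e^(−k₁τ) − e^(−k₂τ))/(k₂−k₁).
e^(−k₁τ) = e^(−0.144×2.64) = e^(−0.3802) = 0.6838; e^(−k₂τ) = e^(−1.008) = 0.3648.
C_D = 0.144×4.75/(0.382−0.144) × (0.6838−0.3648) = 2.874×0.3190 = 0.9167 mol·L⁻¹.
Y_D = C_D/C_{A0} = 0.9167/4.75 = 0.193.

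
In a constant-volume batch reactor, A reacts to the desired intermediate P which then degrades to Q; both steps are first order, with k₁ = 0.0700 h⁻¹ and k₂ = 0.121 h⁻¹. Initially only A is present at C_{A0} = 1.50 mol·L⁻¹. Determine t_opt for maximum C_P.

10.7 h

The intermediate peaks when r₁ = r₂, i.e. k₁e^(−k₁t) = k₂e^(−k₂t), giving t_opt = ln(k₂/k₁)/(k₂−k₁).
= ln(0.121/0.0700)/(0.121−0.0700) = ln(1.729)/0.05100 = 0.5473/0.05100 = 10.7 h.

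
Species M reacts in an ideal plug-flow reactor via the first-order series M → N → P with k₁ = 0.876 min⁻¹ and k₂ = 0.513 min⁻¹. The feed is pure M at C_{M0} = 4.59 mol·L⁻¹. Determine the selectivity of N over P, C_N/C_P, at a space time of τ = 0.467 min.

For first-order series with pure M initially, C_N(τ) = k₁C_{M0}/(k₂−k₁)·(e^(−k₁τ) − e^(−k₂τ)).
e^(−k₁τ) = e^(−0.876×0.467) = e^(−0.4091) = 0.6643; e^(−k₂τ) = e^(−0.2396) = 0.7870.
C_N = 0.876×4.59/(0.513−0.876) × (0.6643−0.7870) = (-11.08)×(-0.1227) = 1.359 mol·L⁻¹.
C_M = C_{M0}e^(−k₁τ) = 3.049 mol·L⁻¹, so C_P = C_{M0}−C_M−C_N = 0.1818 mol·L⁻¹; C_N/C_P = 7.48.

7.48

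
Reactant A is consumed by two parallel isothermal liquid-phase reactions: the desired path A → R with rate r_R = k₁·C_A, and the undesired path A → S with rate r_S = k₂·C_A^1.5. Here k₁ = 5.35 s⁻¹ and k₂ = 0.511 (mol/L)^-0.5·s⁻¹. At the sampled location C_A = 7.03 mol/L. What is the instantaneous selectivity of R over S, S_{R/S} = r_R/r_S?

S_{R/S} = r_R/r_S = (k₁·C_A)/(k₂·C_A^1.5) = (k₁/k₂)·C_A^-0.5.
= (5.35×7.030) / (0.511×7.030^1.5) = 37.61/9.525 = 3.95.
The undesired path is higher order in A, so low C_A (CSTR or dilute feed) favours R.

3.95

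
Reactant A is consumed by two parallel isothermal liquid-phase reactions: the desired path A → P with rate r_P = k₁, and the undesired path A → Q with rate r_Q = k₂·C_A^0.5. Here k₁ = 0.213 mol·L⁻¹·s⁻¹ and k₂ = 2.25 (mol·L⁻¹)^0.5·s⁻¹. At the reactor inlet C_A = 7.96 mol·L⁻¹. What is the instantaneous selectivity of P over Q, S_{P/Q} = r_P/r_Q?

S_{P/Q} = r_P/r_Q = (k₁)/(k₂·C_A^0.5) = (k₁/k₂)·C_A^-0.5.
= (0.213) / (2.25×7.960^0.5) = 0.2130/6.348 = 0.0336.
The undesired path is higher order in A, so low C_A (CSTR or dilute feed) favours P.

0.0336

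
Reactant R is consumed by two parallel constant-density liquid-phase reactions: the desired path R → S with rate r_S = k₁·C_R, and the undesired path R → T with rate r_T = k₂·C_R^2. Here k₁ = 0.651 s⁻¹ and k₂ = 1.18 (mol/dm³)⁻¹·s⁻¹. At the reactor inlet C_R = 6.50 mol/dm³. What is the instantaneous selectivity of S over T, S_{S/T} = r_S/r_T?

0.0849

S_{S/T} = r_S/r_T = (k₁·C_R)/(k₂·C_R^2) = (k₁/k₂)·C_R⁻¹.
= (0.651×6.500) / (1.18×6.500^2) = 4.232/49.85 = 0.0849.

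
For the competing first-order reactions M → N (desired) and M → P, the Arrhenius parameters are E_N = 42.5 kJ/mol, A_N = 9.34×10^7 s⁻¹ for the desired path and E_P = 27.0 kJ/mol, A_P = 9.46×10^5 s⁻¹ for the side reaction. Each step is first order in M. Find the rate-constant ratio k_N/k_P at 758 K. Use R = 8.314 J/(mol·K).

8.44

With equal orders, S_{N/P} = k_N/k_P = (A_N/A_P)·exp[(E_P−E_N)/(RT)].
(E_P−E_N)/(RT) = (27.0−42.5)×10³/(8.314×758) = -15500/6302 = -2.460.
k_N/k_P = (9.34×10^7/9.46×10^5)·exp(-2.460) = 98.73 × 0.08547 = 8.44.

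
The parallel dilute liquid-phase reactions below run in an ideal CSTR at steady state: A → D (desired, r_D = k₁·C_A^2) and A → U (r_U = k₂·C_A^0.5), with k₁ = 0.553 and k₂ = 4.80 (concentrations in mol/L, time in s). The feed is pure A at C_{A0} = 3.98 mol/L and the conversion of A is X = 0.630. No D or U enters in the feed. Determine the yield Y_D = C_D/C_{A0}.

0.108

Exit C_A = C_{A0}(1−X) = 3.98×0.370 = 1.473 mol/L.
Rates in a CSTR are evaluated at the outlet concentration: r_D = 0.553×1.473^2 = 1.199, r_U = 4.80×1.473^0.5 = 5.825.
Fraction of consumed A going to D: r_D/(r_D+r_U) = 0.1707.
C_D = 0.1707·C_{A0}·X = 0.1707×3.98×0.630 = 0.428 mol/L; Y_D = C_D/C_{A0} = 0.108.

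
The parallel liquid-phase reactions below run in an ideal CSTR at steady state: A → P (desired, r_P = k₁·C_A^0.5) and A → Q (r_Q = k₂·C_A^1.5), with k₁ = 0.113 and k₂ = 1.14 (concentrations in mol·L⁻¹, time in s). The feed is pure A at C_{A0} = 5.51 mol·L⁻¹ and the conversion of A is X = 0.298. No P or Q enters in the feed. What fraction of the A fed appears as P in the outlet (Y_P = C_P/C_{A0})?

Exit C_A = C_{A0}(1−X) = 5.51×0.702 = 3.868 mol·L⁻¹.
In a CSTR the entire volume is at exit conditions, so r_P = 0.113×3.868^0.5 = 0.2222 and r_Q = 1.14×3.868^1.5 = 8.672.
Fraction of consumed A going to P: r_P/(r_P+r_Q) = 0.02499.
C_P = 0.02499·C_{A0}·X = 0.02499×5.51×0.298 = 0.0410 mol·L⁻¹; Y_P = C_P/C_{A0} = 0.00745.

0.00745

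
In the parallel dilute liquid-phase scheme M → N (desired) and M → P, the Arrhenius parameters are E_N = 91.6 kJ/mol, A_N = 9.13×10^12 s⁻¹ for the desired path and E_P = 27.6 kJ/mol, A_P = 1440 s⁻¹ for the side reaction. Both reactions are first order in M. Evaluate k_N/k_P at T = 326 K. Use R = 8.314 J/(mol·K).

0.352

Since both paths have the same order in M, the concentration cancels and S_{N/P} = k_N/k_P = (A_N/A_P)·exp[(E_P−E_N)/(RT)].
(E_P−E_N)/(RT) = (27.6−91.6)×10³/(8.314×326) = -64000/2710 = -23.61.
k_N/k_P = (9.13×10^12/1440)·exp(-23.61) = 6.340×10^9 × 5.559×10^-11 = 0.352.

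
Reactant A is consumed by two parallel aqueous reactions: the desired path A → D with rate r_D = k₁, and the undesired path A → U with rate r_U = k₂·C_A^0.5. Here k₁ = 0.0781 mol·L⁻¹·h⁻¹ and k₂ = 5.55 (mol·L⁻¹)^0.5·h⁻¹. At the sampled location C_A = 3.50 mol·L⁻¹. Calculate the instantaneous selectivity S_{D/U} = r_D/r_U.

0.00752

S_{D/U} = r_D/r_U = (k₁)/(k₂·C_A^0.5) = (k₁/k₂)·C_A^-0.5.
= (0.0781) / (5.55×3.500^0.5) = 0.07810/10.38 = 0.00752.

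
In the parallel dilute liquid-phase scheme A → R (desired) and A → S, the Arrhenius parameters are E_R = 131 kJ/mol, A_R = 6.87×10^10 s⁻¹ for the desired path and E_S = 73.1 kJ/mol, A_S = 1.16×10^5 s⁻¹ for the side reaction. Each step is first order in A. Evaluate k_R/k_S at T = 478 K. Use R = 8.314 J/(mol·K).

k_R/k_S = (A_R/A_S)·exp[−(E_R−E_S)/(RT)] = (A_R/A_S)·exp[(E_S−E_R)/(RT)].
(E_S−E_R)/(RT) = (73.1−131)×10³/(8.314×478) = -57900/3974 = -14.57.
k_R/k_S = (6.87×10^10/1.16×10^5)·exp(-14.57) = 5.922×10^5 × 4.705×10^-7 = 0.279.
Since E_R > E_S, raising the temperature improves selectivity toward R.

0.279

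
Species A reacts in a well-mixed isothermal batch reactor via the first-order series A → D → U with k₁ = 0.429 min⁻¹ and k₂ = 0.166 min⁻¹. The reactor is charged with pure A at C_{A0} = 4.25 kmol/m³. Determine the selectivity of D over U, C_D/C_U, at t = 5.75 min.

The intermediate concentration in a first-order A→B→C sequence is C_D = k₁C_{A0}(e^(−k₁t) − e^(−k₂t))/(k₂−k₁).
e^(−k₁t) = e^(−0.429×5.75) = e^(−2.467) = 0.08486; e^(−k₂t) = e^(−0.9545) = 0.3850.
C_D = 0.429×4.25/(0.166−0.429) × (0.08486−0.3850) = (-6.933)×(-0.3001) = 2.081 kmol/m³.
C_A = C_{A0}e^(−k₁t) = 0.3607 kmol/m³, so C_U = C_{A0}−C_A−C_D = 1.809 kmol/m³; C_D/C_U = 1.15.

1.15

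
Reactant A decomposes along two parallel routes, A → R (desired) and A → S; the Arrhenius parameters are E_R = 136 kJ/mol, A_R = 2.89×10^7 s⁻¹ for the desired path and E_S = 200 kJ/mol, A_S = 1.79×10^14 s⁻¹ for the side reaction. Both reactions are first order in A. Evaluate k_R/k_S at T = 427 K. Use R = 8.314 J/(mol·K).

10.9

Since both paths have the same order in A, the concentration cancels and S_{R/S} = k_R/k_S = (A_R/A_S)·exp[(E_S−E_R)/(RT)].
(E_S−E_R)/(RT) = (200−136)×10³/(8.314×427) = 64000/3550 = 18.03.
k_R/k_S = (2.89×10^7/1.79×10^14)·exp(18.03) = 1.615×10^-7 × 6.751×10^7 = 10.9.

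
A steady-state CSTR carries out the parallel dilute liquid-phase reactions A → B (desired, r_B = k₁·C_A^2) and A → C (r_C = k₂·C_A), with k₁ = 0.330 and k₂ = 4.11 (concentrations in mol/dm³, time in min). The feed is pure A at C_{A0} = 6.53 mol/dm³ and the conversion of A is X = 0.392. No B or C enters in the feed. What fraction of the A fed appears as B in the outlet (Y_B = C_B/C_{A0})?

0.0948

Exit C_A = C_{A0}(1−X) = 6.53×0.608 = 3.970 mol/dm³.
A CSTR operates uniformly at the exit composition, giving r_B = 5.202 and r_C = 16.32 (each k·C_A^n at C_A = 3.970).
Fraction of consumed A going to B: r_B/(r_B+r_C) = 0.2417.
C_B = 0.2417·C_{A0}·X = 0.2417×6.53×0.392 = 0.619 mol/dm³; Y_B = C_B/C_{A0} = 0.0948.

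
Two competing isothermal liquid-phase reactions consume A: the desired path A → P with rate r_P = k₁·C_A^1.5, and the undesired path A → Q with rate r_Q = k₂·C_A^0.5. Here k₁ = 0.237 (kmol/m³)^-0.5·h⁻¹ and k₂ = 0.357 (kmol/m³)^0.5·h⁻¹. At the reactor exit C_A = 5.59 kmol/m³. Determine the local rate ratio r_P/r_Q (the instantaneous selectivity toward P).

3.71

S_{P/Q} = r_P/r_Q = (k₁·C_A^1.5)/(k₂·C_A^0.5) = (k₁/k₂)·C_A.
= (0.237×5.590^1.5) / (0.357×5.590^0.5) = 3.132/0.8441 = 3.71.
Since the desired path is higher order in A, keeping C_A high (PFR or concentrated feed) favours P.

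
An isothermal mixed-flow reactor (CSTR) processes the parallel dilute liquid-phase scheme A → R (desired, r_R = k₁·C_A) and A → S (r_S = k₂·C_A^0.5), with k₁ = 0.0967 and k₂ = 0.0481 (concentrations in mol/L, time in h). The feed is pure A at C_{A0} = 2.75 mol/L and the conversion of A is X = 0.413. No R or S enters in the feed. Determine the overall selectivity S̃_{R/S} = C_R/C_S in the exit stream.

2.55

Exit C_A = C_{A0}(1−X) = 2.75×0.587 = 1.614 mol/L.
Rates in a CSTR are evaluated at the outlet concentration: r_R = 0.0967×1.614 = 0.1561, r_S = 0.0481×1.614^0.5 = 0.06111.
Overall selectivity = C_R/C_S = r_Rτ/(r_Sτ) = r_R/r_S = 2.55.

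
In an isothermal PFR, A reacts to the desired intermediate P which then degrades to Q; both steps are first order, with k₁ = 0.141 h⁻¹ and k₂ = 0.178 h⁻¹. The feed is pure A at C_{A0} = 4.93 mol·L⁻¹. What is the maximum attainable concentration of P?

Evaluating C_P at τ_opt = ln(k₂/k₁)/(k₂−k₁) gives C_{P,max}/C_{A0} = (k₁/k₂)^[k₂/(k₂−k₁)].
= (0.141/0.178)^(0.178/(0.178−0.141)) = (0.7921)^(4.811) = 0.3259.
C_{P,max} = 0.3259×4.93 = 1.61 mol·L⁻¹.

1.61 mol·L⁻¹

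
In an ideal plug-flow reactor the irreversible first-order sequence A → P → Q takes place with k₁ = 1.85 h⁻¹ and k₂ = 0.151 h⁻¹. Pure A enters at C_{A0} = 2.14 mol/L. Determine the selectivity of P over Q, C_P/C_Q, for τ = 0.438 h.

The intermediate concentration in a first-order A→B→C sequence is C_P = k₁C_{A0}(e^(−k₁τ) − e^(−k₂τ))/(k₂−k₁).
e^(−k₁τ) = e^(−1.85×0.438) = e^(−0.8103) = 0.4447; e^(−k₂τ) = e^(−0.06614) = 0.9360.
C_P = 1.85×2.14/(0.151−1.85) × (0.4447−0.9360) = (-2.330)×(-0.4913) = 1.145 mol/L.
C_A = C_{A0}e^(−k₁τ) = 0.9517 mol/L, so C_Q = C_{A0}−C_A−C_P = 0.04352 mol/L; C_P/C_Q = 26.3.

26.3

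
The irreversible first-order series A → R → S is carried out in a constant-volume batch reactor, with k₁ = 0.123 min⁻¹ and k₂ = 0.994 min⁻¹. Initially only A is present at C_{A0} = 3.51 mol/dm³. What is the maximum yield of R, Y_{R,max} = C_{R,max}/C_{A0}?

At the optimum, C_{R,max}/C_{A0} = (k₁/k₂)^[k₂/(k₂−k₁)].
= (0.123/0.994)^(0.994/(0.994−0.123)) = (0.1237)^(1.141) = 0.09212.

0.0921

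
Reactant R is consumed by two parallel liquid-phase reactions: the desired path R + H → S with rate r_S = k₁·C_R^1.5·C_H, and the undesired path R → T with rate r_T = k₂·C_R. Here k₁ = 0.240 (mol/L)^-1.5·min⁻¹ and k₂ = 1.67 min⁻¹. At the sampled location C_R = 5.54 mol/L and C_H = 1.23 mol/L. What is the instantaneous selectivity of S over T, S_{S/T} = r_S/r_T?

0.416

S_{S/T} = r_S/r_T = (k₁·C_R^1.5·C_H)/(k₂·C_R) = (k₁/k₂)·C_R^0.5·C_H.
= (0.240×5.540^1.5×1.230) / (1.67×5.540) = 3.849/9.252 = 0.416.
Since the desired path is higher order in R, keeping C_R high (PFR or concentrated feed) favours S.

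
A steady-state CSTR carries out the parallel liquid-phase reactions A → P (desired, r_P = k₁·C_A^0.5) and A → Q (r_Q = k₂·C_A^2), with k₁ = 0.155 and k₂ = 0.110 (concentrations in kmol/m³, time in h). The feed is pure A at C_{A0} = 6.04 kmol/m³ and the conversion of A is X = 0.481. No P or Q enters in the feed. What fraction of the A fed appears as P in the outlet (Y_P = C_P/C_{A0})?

Exit C_A = C_{A0}(1−X) = 6.04×0.519 = 3.135 kmol/m³.
In a CSTR the entire volume is at exit conditions, so r_P = 0.155×3.135^0.5 = 0.2744 and r_Q = 0.110×3.135^2 = 1.081.
Fraction of consumed A going to P: r_P/(r_P+r_Q) = 0.2025.
C_P = 0.2025·C_{A0}·X = 0.2025×6.04×0.481 = 0.588 kmol/m³; Y_P = C_P/C_{A0} = 0.0974.

0.0974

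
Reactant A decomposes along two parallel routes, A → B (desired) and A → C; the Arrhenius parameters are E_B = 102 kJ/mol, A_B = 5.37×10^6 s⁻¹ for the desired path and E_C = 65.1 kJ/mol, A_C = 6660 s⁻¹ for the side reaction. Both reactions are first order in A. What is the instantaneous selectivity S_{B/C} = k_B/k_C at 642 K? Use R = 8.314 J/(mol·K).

Since both paths have the same order in A, the concentration cancels and S_{B/C} = k_B/k_C = (A_B/A_C)·exp[(E_C−E_B)/(RT)].
(E_C−E_B)/(RT) = (65.1−102)×10³/(8.314×642) = -36900/5338 = -6.913.
k_B/k_C = (5.37×10^6/6660)·exp(-6.913) = 806.3 × 9.945×10^-4 = 0.802.
Since E_B > E_C, raising the temperature improves selectivity toward B.

0.802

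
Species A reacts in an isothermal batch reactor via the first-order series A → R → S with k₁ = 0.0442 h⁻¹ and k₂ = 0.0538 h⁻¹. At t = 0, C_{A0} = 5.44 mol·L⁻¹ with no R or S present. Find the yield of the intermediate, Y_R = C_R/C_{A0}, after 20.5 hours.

0.332

For first-order series with pure A initially, C_R(t) = k₁C_{A0}/(k₂−k₁)·(e^(−k₁t) − e^(−k₂t)).
e^(−k₁t) = e^(−0.0442×20.5) = e^(−0.9061) = 0.4041; e^(−k₂t) = e^(−1.103) = 0.3319.
C_R = 0.0442×5.44/(0.0538−0.0442) × (0.4041−0.3319) = 25.05×0.07219 = 1.808 mol·L⁻¹.
Y_R = C_R/C_{A0} = 1.808/5.44 = 0.332.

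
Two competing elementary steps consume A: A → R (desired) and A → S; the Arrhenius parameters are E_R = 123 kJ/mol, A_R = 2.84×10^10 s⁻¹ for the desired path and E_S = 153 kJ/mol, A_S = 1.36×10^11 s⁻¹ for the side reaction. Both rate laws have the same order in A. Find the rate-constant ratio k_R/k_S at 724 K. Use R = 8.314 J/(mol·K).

With equal orders, S_{R/S} = k_R/k_S = (A_R/A_S)·exp[(E_S−E_R)/(RT)].
(E_S−E_R)/(RT) = (153−123)×10³/(8.314×724) = 30000/6019 = 4.984.
k_R/k_S = (2.84×10^10/1.36×10^11)·exp(4.984) = 0.2088 × 146.0 = 30.5.

30.5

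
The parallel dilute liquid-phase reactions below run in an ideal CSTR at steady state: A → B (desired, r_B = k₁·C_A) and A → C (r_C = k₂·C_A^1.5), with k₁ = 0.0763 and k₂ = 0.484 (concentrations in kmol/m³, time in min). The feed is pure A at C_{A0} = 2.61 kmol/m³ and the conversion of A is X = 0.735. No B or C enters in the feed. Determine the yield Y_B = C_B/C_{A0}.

Exit C_A = C_{A0}(1−X) = 2.61×0.265 = 0.6916 kmol/m³.
In a CSTR the entire volume is at exit conditions, so r_B = 0.0763×0.6916 = 0.05277 and r_C = 0.484×0.6916^1.5 = 0.2784.
Fraction of consumed A going to B: r_B/(r_B+r_C) = 0.1593.
C_B = 0.1593·C_{A0}·X = 0.1593×2.61×0.735 = 0.306 kmol/m³; Y_B = C_B/C_{A0} = 0.117.

0.117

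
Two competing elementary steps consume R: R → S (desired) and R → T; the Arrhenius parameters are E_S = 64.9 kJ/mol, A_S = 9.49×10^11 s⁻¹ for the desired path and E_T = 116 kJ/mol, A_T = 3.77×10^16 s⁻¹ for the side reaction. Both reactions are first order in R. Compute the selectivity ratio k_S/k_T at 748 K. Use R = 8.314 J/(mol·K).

Since both paths have the same order in R, the concentration cancels and S_{S/T} = k_S/k_T = (A_S/A_T)·exp[(E_T−E_S)/(RT)].
(E_T−E_S)/(RT) = (116−64.9)×10³/(8.314×748) = 51100/6219 = 8.217.
k_S/k_T = (9.49×10^11/3.77×10^16)·exp(8.217) = 2.517×10^-5 × 3703 = 0.0932.

0.0932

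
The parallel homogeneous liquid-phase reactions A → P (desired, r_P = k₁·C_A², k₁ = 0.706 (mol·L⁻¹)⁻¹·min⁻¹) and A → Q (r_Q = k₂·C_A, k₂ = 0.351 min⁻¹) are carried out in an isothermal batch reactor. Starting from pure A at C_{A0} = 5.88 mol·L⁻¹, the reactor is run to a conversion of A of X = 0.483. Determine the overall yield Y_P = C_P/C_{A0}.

C_A = C_{A0}(1−X) = 3.040 mol·L⁻¹.
Along a PFR/batch, dC_Q/dC_A = −r_Q/(r_P+r_Q) = −k₂/(k₂+k₁·C_A).
Integrating from C_{A0} to C_A: C_Q = (0.351/0.706)·ln[(0.351+0.706·5.88)/(0.351+0.706·3.04)] = 0.4972·ln(4.502/2.497) = 0.2930 mol·L⁻¹.
Then C_P = (C_{A0}−C_A) − C_Q = 2.840 − 0.2930 = 2.547 mol·L⁻¹.
Y_P = C_P/C_{A0} = 2.547/5.88 = 0.433.

0.433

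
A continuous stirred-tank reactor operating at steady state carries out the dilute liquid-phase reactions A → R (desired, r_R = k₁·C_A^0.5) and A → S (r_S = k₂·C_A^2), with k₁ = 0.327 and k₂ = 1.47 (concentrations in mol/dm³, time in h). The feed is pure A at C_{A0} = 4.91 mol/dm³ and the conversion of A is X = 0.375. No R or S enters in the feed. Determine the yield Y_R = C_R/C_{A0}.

Exit C_A = C_{A0}(1−X) = 4.91×0.625 = 3.069 mol/dm³.
A CSTR operates uniformly at the exit composition, giving r_R = 0.5728 and r_S = 13.84 (each k·C_A^n at C_A = 3.069).
Fraction of consumed A going to R: r_R/(r_R+r_S) = 0.03974.
C_R = 0.03974·C_{A0}·X = 0.03974×4.91×0.375 = 0.0732 mol/dm³; Y_R = C_R/C_{A0} = 0.0149.

0.0149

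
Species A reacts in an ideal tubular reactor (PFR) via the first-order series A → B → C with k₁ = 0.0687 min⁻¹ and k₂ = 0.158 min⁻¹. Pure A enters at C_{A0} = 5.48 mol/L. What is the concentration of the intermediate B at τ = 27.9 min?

0.569 mol/L

For first-order series with pure A initially, C_B(τ) = k₁C_{A0}/(k₂−k₁)·(e^(−k₁τ) − e^(−k₂τ)).
e^(−k₁τ) = e^(−0.0687×27.9) = e^(−1.917) = 0.1471; e^(−k₂τ) = e^(−4.408) = 0.01218.
C_B = 0.0687×5.48/(0.158−0.0687) × (0.1471−0.01218) = 4.216×0.1349 = 0.5688 mol/L.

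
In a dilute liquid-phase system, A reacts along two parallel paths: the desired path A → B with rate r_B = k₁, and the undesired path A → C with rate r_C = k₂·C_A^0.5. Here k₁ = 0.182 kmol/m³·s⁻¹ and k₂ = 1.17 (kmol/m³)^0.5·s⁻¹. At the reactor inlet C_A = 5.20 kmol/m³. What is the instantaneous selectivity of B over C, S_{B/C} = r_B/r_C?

S_{B/C} = r_B/r_C = (k₁)/(k₂·C_A^0.5) = (k₁/k₂)·C_A^-0.5.
= (0.182) / (1.17×5.200^0.5) = 0.1820/2.668 = 0.0682.
The undesired path is higher order in A, so low C_A (CSTR or dilute feed) favours B.

0.0682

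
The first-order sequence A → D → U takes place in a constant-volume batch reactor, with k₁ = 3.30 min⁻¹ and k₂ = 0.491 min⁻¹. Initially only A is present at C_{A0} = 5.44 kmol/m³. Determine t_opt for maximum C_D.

The intermediate peaks when r₁ = r₂, i.e. k₁e^(−k₁t) = k₂e^(−k₂t), giving t_opt = ln(k₂/k₁)/(k₂−k₁).
= ln(0.491/3.30)/(0.491−3.30) = ln(0.1488)/-2.809 = -1.905/-2.809 = 0.678 min.

0.678 min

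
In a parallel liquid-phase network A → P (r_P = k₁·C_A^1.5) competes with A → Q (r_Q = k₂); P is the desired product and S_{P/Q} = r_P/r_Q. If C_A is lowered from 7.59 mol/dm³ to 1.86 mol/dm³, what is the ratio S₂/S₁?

S_{P/Q} = (k₁/k₂)·C_A^1.5, so S₂/S₁ = (C_{A,2}/C_{A,1})^1.5.
= (1.86/7.59)^1.5 = (0.2451)^1.5 = 0.121.
Selectivity toward P falls as C_A falls — high-concentration operation is favoured.

0.121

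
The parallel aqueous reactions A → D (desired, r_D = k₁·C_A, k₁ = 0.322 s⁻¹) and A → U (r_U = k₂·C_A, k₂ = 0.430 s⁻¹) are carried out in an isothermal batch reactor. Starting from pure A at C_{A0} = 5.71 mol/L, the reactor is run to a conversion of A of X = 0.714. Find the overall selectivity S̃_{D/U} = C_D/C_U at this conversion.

0.749

C_A = C_{A0}(1−X) = 1.633 mol/L.
Both paths are first order in A, so the instantaneous fraction to D is constant: dC_D/d(−C_A) = k₁/(k₁+k₂) = 0.4282.
C_D = 0.4282·(C_{A0}−C_A) = 0.4282×4.077 = 1.75 mol/L.
C_U = (C_{A0}−C_A)−C_D = 2.331 mol/L; S̃_{D/U} = 1.746/2.331 = 0.749.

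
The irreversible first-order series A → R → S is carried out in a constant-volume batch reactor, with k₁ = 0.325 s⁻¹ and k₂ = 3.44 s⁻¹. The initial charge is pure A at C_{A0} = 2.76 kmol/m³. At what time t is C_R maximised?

The intermediate peaks when r₁ = r₂, i.e. k₁e^(−k₁t) = k₂e^(−k₂t), giving t_opt = ln(k₂/k₁)/(k₂−k₁).
= ln(3.44/0.325)/(3.44−0.325) = ln(10.58)/3.115 = 2.359/3.115 = 0.757 s.

0.757 s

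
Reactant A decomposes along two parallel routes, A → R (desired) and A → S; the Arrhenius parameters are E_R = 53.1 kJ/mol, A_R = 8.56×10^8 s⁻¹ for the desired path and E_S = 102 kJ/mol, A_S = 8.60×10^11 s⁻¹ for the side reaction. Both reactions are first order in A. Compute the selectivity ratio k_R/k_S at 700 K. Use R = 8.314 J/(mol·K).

With equal orders, S_{R/S} = k_R/k_S = (A_R/A_S)·exp[(E_S−E_R)/(RT)].
(E_S−E_R)/(RT) = (102−53.1)×10³/(8.314×700) = 48900/5820 = 8.402.
k_R/k_S = (8.56×10^8/8.60×10^11)·exp(8.402) = 9.953×10^-4 × 4458 = 4.44.
Since E_R < E_S, lowering the temperature improves selectivity toward R.

4.44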